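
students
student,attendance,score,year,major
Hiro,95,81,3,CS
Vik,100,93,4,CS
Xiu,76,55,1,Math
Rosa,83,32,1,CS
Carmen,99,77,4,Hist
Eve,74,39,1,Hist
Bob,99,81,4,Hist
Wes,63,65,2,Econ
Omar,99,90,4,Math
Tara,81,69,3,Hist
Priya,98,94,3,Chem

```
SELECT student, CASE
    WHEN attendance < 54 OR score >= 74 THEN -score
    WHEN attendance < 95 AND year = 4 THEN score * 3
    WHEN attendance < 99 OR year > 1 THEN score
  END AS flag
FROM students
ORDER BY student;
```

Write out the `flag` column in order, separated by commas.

-81, -77, 39, -81, -90, -94, 32, 69, -93, 65, 55

student=Bob: attendance < 54 OR score >= 74 → -81
student=Carmen: attendance < 54 OR score >= 74 → -77
student=Eve: attendance < 99 OR year > 1 → 39
student=Hiro: attendance < 54 OR score >= 74 → -81
student=Omar: attendance < 54 OR score >= 74 → -90
student=Priya: attendance < 54 OR score >= 74 → -94
student=Rosa: attendance < 99 OR year > 1 → 32
student=Tara: attendance < 99 OR year > 1 → 69
student=Vik: attendance < 54 OR score >= 74 → -93
student=Wes: attendance < 99 OR year > 1 → 65
student=Xiu: attendance < 99 OR year > 1 → 55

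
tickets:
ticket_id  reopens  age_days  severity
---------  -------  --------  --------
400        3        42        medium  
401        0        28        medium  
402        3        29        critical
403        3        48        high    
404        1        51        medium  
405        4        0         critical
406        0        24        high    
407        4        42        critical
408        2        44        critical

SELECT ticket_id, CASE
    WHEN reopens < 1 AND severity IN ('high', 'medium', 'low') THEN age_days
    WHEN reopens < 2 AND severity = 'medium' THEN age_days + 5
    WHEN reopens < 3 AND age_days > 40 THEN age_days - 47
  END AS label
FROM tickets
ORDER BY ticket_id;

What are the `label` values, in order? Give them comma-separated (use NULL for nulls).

NULL, 28, NULL, NULL, 56, NULL, 24, NULL, -3

ticket_id=400: (no match → NULL) → NULL
ticket_id=401: reopens < 1 AND severity IN ('high', 'medium', 'low') → 28
ticket_id=402: (no match → NULL) → NULL
ticket_id=403: (no match → NULL) → NULL
ticket_id=404: reopens < 2 AND severity = 'medium' → 56
ticket_id=405: (no match → NULL) → NULL
ticket_id=406: reopens < 1 AND severity IN ('high', 'medium', 'low') → 24
ticket_id=407: (no match → NULL) → NULL
ticket_id=408: reopens < 3 AND age_days > 40 → -3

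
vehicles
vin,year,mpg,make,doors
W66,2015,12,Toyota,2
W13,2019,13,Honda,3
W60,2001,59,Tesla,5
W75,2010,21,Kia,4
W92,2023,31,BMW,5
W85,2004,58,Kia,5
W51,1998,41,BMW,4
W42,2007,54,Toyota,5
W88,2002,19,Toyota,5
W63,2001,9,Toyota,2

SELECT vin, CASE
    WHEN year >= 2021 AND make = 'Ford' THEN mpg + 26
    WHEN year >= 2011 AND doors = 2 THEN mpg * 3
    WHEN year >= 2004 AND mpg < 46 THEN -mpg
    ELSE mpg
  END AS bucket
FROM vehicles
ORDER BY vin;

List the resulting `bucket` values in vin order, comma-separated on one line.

vin=W13: year >= 2004 AND mpg < 46 → -13
vin=W42: ELSE → 54
vin=W51: ELSE → 41
vin=W60: ELSE → 59
vin=W63: ELSE → 9
vin=W66: year >= 2011 AND doors = 2 → 36
vin=W75: year >= 2004 AND mpg < 46 → -21
vin=W85: ELSE → 58
vin=W88: ELSE → 19
vin=W92: year >= 2004 AND mpg < 46 → -31

-13, 54, 41, 59, 9, 36, -21, 58, 19, -31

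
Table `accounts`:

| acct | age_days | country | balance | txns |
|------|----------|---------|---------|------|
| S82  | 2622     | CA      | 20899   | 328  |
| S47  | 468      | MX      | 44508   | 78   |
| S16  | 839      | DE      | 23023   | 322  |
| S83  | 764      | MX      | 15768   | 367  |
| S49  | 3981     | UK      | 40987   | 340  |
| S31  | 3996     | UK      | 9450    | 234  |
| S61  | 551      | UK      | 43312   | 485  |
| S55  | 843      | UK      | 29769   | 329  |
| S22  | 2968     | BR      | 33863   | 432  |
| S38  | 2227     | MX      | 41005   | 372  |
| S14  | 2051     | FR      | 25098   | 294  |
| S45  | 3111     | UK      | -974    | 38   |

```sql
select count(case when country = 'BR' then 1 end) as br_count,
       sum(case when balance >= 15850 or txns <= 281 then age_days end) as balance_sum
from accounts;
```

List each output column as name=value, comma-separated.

br_count=1, balance_sum=23657

[br_count: country = 'BR']
acct=S82: ✗
acct=S47: ✗
acct=S16: ✗
acct=S83: ✗
acct=S49: ✗
acct=S31: ✗
acct=S61: ✗
acct=S55: ✗
acct=S22: ✓ → 1
acct=S38: ✗
acct=S14: ✗
acct=S45: ✗
br_count = COUNT(1) = 1
—
[balance_sum: balance >= 15850 or txns <= 281]
acct=S82: ✓ → 2622
acct=S47: ✓ → 468
acct=S16: ✓ → 839
acct=S83: ✗
acct=S49: ✓ → 3981
acct=S31: ✓ → 3996
acct=S61: ✓ → 551
acct=S55: ✓ → 843
acct=S22: ✓ → 2968
acct=S38: ✓ → 2227
acct=S14: ✓ → 2051
acct=S45: ✓ → 3111
balance_sum = 2622 + 468 + 839 + 3981 + 3996 + 551 + 843 + 2968 + 2227 + 2051 + 3111 = 23657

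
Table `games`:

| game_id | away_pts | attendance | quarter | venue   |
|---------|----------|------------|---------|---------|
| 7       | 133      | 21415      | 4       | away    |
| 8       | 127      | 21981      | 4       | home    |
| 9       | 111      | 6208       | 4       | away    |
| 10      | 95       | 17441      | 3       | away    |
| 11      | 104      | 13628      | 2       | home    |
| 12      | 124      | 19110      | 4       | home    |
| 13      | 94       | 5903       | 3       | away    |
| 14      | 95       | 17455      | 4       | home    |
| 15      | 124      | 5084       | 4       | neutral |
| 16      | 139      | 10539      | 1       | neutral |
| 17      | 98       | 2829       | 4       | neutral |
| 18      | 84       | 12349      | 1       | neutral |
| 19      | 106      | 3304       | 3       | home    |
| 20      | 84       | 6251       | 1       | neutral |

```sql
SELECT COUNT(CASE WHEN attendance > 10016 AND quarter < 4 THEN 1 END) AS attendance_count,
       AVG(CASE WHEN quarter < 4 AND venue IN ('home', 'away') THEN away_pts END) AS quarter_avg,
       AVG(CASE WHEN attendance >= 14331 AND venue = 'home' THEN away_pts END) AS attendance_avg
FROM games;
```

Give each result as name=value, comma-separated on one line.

attendance_count=4, quarter_avg=99.75, attendance_avg=115.3333333333

[attendance_count: attendance > 10016 AND quarter < 4]
game_id=7: ✗
game_id=8: ✗
game_id=9: ✗
game_id=10: ✓ → 1
game_id=11: ✓ → 1
game_id=12: ✗
game_id=13: ✗
game_id=14: ✗
game_id=15: ✗
game_id=16: ✓ → 1
game_id=17: ✗
game_id=18: ✓ → 1
game_id=19: ✗
game_id=20: ✗
attendance_count = COUNT(1, 1, 1, 1) = 4
—
[quarter_avg: quarter < 4 AND venue IN ('home', 'away')]
game_id=7: ✗
game_id=8: ✗
game_id=9: ✗
game_id=10: ✓ → 95
game_id=11: ✓ → 104
game_id=12: ✗
game_id=13: ✓ → 94
game_id=14: ✗
game_id=15: ✗
game_id=16: ✗
game_id=17: ✗
game_id=18: ✗
game_id=19: ✓ → 106
game_id=20: ✗
quarter_avg = (95 + 104 + 94 + 106) / 4 = 99.75
—
[attendance_avg: attendance >= 14331 AND venue = 'home']
game_id=7: ✗
game_id=8: ✓ → 127
game_id=9: ✗
game_id=10: ✗
game_id=11: ✗
game_id=12: ✓ → 124
game_id=13: ✗
game_id=14: ✓ → 95
game_id=15: ✗
game_id=16: ✗
game_id=17: ✗
game_id=18: ✗
game_id=19: ✗
game_id=20: ✗
attendance_avg = (127 + 124 + 95) / 3 = 115.3333333333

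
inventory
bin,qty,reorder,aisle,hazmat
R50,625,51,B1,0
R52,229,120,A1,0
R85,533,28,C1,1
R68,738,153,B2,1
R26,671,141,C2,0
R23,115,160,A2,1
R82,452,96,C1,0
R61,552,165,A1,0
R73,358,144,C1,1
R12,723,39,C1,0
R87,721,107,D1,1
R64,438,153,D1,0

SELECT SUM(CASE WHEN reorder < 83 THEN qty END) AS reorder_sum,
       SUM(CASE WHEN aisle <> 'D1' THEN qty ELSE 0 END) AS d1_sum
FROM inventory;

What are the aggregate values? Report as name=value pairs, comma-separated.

[reorder_sum: reorder < 83]
bin=R50: ✓ → 625
bin=R52: ✗
bin=R85: ✓ → 533
bin=R68: ✗
bin=R26: ✗
bin=R23: ✗
bin=R82: ✗
bin=R61: ✗
bin=R73: ✗
bin=R12: ✓ → 723
bin=R87: ✗
bin=R64: ✗
reorder_sum = 625 + 533 + 723 = 1881
—
[d1_sum: aisle <> 'D1']
bin=R50: ✓ → 625
bin=R52: ✓ → 229
bin=R85: ✓ → 533
bin=R68: ✓ → 738
bin=R26: ✓ → 671
bin=R23: ✓ → 115
bin=R82: ✓ → 452
bin=R61: ✓ → 552
bin=R73: ✓ → 358
bin=R12: ✓ → 723
bin=R87: ✗
bin=R64: ✗
d1_sum = 625 + 229 + 533 + 738 + 671 + 115 + 452 + 552 + 358 + 723 = 4996

reorder_sum=1881, d1_sum=4996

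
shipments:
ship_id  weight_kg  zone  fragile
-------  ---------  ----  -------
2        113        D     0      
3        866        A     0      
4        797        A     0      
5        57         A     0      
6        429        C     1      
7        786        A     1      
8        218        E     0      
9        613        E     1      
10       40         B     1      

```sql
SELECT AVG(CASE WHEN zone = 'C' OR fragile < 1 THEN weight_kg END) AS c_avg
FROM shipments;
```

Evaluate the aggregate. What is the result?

413.3333333333

ship_id=2: ✓ → 113
ship_id=3: ✓ → 866
ship_id=4: ✓ → 797
ship_id=5: ✓ → 57
ship_id=6: ✓ → 429
ship_id=7: ✗
ship_id=8: ✓ → 218
ship_id=9: ✗
ship_id=10: ✗
c_avg = (113 + 866 + 797 + 57 + 429 + 218) / 6 = 413.3333333333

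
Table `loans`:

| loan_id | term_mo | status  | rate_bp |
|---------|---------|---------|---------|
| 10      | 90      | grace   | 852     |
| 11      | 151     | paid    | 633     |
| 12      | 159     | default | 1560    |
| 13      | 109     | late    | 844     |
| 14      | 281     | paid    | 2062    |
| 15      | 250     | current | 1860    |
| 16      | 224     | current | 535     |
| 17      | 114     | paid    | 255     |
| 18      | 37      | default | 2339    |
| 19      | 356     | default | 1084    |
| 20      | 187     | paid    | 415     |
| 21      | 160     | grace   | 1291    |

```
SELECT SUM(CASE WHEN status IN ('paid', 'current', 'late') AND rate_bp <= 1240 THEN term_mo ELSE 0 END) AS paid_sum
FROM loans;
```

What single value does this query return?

785

loan_id=10: ✗
loan_id=11: ✓ → 151
loan_id=12: ✗
loan_id=13: ✓ → 109
loan_id=14: ✗
loan_id=15: ✗
loan_id=16: ✓ → 224
loan_id=17: ✓ → 114
loan_id=18: ✗
loan_id=19: ✗
loan_id=20: ✓ → 187
loan_id=21: ✗
paid_sum = 151 + 109 + 224 + 114 + 187 = 785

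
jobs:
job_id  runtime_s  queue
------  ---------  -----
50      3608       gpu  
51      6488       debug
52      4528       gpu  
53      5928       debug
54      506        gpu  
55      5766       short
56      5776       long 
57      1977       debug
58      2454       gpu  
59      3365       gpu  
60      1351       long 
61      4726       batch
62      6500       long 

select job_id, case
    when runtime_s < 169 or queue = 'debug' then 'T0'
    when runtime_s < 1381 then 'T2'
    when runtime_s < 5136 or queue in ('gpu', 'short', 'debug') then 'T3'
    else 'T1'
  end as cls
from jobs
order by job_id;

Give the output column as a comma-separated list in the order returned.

job_id=50: runtime_s < 5136 or queue in ('gpu', 'short', 'debug') → T3
job_id=51: runtime_s < 169 or queue = 'debug' → T0
job_id=52: runtime_s < 5136 or queue in ('gpu', 'short', 'debug') → T3
job_id=53: runtime_s < 169 or queue = 'debug' → T0
job_id=54: runtime_s < 1381 → T2
job_id=55: runtime_s < 5136 or queue in ('gpu', 'short', 'debug') → T3
job_id=56: ELSE → T1
job_id=57: runtime_s < 169 or queue = 'debug' → T0
job_id=58: runtime_s < 5136 or queue in ('gpu', 'short', 'debug') → T3
job_id=59: runtime_s < 5136 or queue in ('gpu', 'short', 'debug') → T3
job_id=60: runtime_s < 1381 → T2
job_id=61: runtime_s < 5136 or queue in ('gpu', 'short', 'debug') → T3
job_id=62: ELSE → T1

T3, T0, T3, T0, T2, T3, T1, T0, T3, T3, T2, T3, T1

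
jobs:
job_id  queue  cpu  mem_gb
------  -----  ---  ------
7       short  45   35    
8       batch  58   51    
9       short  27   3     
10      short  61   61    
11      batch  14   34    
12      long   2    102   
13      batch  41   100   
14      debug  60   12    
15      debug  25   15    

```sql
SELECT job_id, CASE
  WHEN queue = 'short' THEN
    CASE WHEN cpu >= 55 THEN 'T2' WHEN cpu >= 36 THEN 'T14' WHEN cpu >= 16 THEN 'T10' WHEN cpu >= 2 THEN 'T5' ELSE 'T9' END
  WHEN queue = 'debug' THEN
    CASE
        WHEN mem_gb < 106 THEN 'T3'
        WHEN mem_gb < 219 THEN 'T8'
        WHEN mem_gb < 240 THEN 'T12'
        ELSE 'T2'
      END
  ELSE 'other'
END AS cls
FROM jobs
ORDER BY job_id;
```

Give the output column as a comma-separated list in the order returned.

job_id=7: queue='short' → inner[cpu >= 36] → T14
job_id=8: queue='batch' → outer ELSE → other
job_id=9: queue='short' → inner[cpu >= 16] → T10
job_id=10: queue='short' → inner[cpu >= 55] → T2
job_id=11: queue='batch' → outer ELSE → other
job_id=12: queue='long' → outer ELSE → other
job_id=13: queue='batch' → outer ELSE → other
job_id=14: queue='debug' → inner[mem_gb < 106] → T3
job_id=15: queue='debug' → inner[mem_gb < 106] → T3

T14, other, T10, T2, other, other, other, T3, T3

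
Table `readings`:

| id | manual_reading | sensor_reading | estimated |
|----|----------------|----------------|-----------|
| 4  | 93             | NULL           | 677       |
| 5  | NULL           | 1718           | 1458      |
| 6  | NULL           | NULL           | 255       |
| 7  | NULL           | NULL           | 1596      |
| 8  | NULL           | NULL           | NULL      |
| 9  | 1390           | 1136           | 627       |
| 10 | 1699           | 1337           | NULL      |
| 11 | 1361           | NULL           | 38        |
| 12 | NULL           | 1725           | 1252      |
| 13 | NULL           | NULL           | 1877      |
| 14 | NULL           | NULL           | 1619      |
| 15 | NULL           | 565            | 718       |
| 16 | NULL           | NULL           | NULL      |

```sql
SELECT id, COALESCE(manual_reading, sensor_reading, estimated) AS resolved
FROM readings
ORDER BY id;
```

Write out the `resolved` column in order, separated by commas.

id=4: manual_reading=93 → 93
id=5: manual_reading=NULL, sensor_reading=1718 → 1718
id=6: manual_reading=NULL, sensor_reading=NULL, estimated=255 → 255
id=7: manual_reading=NULL, sensor_reading=NULL, estimated=1596 → 1596
id=8: manual_reading=NULL, sensor_reading=NULL, estimated=NULL (all NULL) → NULL
id=9: manual_reading=1390 → 1390
id=10: manual_reading=1699 → 1699
id=11: manual_reading=1361 → 1361
id=12: manual_reading=NULL, sensor_reading=1725 → 1725
id=13: manual_reading=NULL, sensor_reading=NULL, estimated=1877 → 1877
id=14: manual_reading=NULL, sensor_reading=NULL, estimated=1619 → 1619
id=15: manual_reading=NULL, sensor_reading=565 → 565
id=16: manual_reading=NULL, sensor_reading=NULL, estimated=NULL (all NULL) → NULL

93, 1718, 255, 1596, NULL, 1390, 1699, 1361, 1725, 1877, 1619, 565, NULL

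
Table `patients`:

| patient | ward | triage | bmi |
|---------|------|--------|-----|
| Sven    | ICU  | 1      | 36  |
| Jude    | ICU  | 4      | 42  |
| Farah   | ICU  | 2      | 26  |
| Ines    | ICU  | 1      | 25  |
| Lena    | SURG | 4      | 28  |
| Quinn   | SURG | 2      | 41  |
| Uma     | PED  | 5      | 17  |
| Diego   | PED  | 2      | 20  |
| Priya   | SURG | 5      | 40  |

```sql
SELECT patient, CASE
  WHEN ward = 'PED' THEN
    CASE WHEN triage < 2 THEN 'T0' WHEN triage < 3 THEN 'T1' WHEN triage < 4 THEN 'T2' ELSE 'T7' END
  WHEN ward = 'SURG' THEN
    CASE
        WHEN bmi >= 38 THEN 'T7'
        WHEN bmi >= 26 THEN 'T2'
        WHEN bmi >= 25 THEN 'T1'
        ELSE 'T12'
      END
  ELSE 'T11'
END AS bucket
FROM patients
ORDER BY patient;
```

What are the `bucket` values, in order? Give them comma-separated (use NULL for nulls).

patient=Diego: ward='PED' → inner[triage < 3] → T1
patient=Farah: ward='ICU' → outer ELSE → T11
patient=Ines: ward='ICU' → outer ELSE → T11
patient=Jude: ward='ICU' → outer ELSE → T11
patient=Lena: ward='SURG' → inner[bmi >= 26] → T2
patient=Priya: ward='SURG' → inner[bmi >= 38] → T7
patient=Quinn: ward='SURG' → inner[bmi >= 38] → T7
patient=Sven: ward='ICU' → outer ELSE → T11
patient=Uma: ward='PED' → inner[ELSE] → T7

T1, T11, T11, T11, T2, T7, T7, T11, T7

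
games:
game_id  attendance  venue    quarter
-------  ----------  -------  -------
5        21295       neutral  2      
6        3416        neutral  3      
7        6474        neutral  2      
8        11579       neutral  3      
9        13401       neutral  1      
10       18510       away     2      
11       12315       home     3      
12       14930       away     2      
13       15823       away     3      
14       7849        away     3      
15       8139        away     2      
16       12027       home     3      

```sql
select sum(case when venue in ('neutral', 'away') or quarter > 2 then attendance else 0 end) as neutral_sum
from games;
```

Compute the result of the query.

game_id=5: ✓ → 21295
game_id=6: ✓ → 3416
game_id=7: ✓ → 6474
game_id=8: ✓ → 11579
game_id=9: ✓ → 13401
game_id=10: ✓ → 18510
game_id=11: ✓ → 12315
game_id=12: ✓ → 14930
game_id=13: ✓ → 15823
game_id=14: ✓ → 7849
game_id=15: ✓ → 8139
game_id=16: ✓ → 12027
neutral_sum = 21295 + 3416 + 6474 + 11579 + 13401 + 18510 + 12315 + 14930 + 15823 + 7849 + 8139 + 12027 = 145758

145758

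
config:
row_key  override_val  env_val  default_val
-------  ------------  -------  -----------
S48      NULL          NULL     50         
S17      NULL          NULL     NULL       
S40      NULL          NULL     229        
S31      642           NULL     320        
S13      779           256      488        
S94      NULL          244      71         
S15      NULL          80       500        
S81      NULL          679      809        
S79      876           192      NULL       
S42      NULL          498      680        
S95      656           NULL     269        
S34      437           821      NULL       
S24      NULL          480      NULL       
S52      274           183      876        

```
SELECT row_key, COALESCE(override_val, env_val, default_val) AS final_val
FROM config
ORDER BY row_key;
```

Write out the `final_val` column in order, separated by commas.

row_key=S13: override_val=779 → 779
row_key=S15: override_val=NULL, env_val=80 → 80
row_key=S17: override_val=NULL, env_val=NULL, default_val=NULL (all NULL) → NULL
row_key=S24: override_val=NULL, env_val=480 → 480
row_key=S31: override_val=642 → 642
row_key=S34: override_val=437 → 437
row_key=S40: override_val=NULL, env_val=NULL, default_val=229 → 229
row_key=S42: override_val=NULL, env_val=498 → 498
row_key=S48: override_val=NULL, env_val=NULL, default_val=50 → 50
row_key=S52: override_val=274 → 274
row_key=S79: override_val=876 → 876
row_key=S81: override_val=NULL, env_val=679 → 679
row_key=S94: override_val=NULL, env_val=244 → 244
row_key=S95: override_val=656 → 656

779, 80, NULL, 480, 642, 437, 229, 498, 50, 274, 876, 679, 244, 656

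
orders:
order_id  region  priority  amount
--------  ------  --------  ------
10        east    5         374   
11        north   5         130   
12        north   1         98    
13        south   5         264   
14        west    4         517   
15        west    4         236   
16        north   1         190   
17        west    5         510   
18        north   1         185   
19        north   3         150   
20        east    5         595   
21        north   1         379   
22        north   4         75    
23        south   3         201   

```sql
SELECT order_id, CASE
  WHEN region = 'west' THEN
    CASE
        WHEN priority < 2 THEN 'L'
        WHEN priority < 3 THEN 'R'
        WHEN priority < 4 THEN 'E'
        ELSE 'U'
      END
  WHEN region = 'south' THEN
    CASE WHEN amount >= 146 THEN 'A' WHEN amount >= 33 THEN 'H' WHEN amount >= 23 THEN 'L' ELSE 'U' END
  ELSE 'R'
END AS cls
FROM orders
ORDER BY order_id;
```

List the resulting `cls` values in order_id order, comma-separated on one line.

R, R, R, A, U, U, R, U, R, R, R, R, R, A

order_id=10: region='east' → outer ELSE → R
order_id=11: region='north' → outer ELSE → R
order_id=12: region='north' → outer ELSE → R
order_id=13: region='south' → inner[amount >= 146] → A
order_id=14: region='west' → inner[ELSE] → U
order_id=15: region='west' → inner[ELSE] → U
order_id=16: region='north' → outer ELSE → R
order_id=17: region='west' → inner[ELSE] → U
order_id=18: region='north' → outer ELSE → R
order_id=19: region='north' → outer ELSE → R
order_id=20: region='east' → outer ELSE → R
order_id=21: region='north' → outer ELSE → R
order_id=22: region='north' → outer ELSE → R
order_id=23: region='south' → inner[amount >= 146] → A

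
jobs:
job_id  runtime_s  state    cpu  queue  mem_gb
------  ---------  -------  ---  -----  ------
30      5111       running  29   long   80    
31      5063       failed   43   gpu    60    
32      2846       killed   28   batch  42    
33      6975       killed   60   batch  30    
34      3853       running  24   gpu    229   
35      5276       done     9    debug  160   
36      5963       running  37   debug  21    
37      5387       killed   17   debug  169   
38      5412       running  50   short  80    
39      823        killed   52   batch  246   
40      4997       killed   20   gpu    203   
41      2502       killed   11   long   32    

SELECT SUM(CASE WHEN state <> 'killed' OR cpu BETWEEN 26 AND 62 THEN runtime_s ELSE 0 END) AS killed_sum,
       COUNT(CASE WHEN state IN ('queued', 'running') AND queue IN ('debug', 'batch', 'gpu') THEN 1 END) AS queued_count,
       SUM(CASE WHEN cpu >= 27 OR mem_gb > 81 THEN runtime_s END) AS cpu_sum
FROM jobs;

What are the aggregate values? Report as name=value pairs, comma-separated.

[killed_sum: state <> 'killed' OR cpu BETWEEN 26 AND 62]
job_id=30: ✓ → 5111
job_id=31: ✓ → 5063
job_id=32: ✓ → 2846
job_id=33: ✓ → 6975
job_id=34: ✓ → 3853
job_id=35: ✓ → 5276
job_id=36: ✓ → 5963
job_id=37: ✗
job_id=38: ✓ → 5412
job_id=39: ✓ → 823
job_id=40: ✗
job_id=41: ✗
killed_sum = 5111 + 5063 + 2846 + 6975 + 3853 + 5276 + 5963 + 5412 + 823 = 41322
—
[queued_count: state IN ('queued', 'running') AND queue IN ('debug', 'batch', 'gpu')]
job_id=30: ✗
job_id=31: ✗
job_id=32: ✗
job_id=33: ✗
job_id=34: ✓ → 1
job_id=35: ✗
job_id=36: ✓ → 1
job_id=37: ✗
job_id=38: ✗
job_id=39: ✗
job_id=40: ✗
job_id=41: ✗
queued_count = COUNT(1, 1) = 2
—
[cpu_sum: cpu >= 27 OR mem_gb > 81]
job_id=30: ✓ → 5111
job_id=31: ✓ → 5063
job_id=32: ✓ → 2846
job_id=33: ✓ → 6975
job_id=34: ✓ → 3853
job_id=35: ✓ → 5276
job_id=36: ✓ → 5963
job_id=37: ✓ → 5387
job_id=38: ✓ → 5412
job_id=39: ✓ → 823
job_id=40: ✓ → 4997
job_id=41: ✗
cpu_sum = 5111 + 5063 + 2846 + 6975 + 3853 + 5276 + 5963 + 5387 + 5412 + 823 + 4997 = 51706

killed_sum=41322, queued_count=2, cpu_sum=51706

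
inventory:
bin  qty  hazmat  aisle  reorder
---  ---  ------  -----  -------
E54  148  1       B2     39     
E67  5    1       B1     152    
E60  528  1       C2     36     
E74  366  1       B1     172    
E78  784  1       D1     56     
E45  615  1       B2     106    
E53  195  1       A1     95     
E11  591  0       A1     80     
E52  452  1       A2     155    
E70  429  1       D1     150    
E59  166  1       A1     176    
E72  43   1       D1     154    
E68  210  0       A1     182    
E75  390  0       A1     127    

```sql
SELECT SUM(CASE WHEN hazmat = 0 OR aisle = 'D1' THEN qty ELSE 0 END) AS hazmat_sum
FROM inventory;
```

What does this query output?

2447

bin=E54: ✗
bin=E67: ✗
bin=E60: ✗
bin=E74: ✗
bin=E78: ✓ → 784
bin=E45: ✗
bin=E53: ✗
bin=E11: ✓ → 591
bin=E52: ✗
bin=E70: ✓ → 429
bin=E59: ✗
bin=E72: ✓ → 43
bin=E68: ✓ → 210
bin=E75: ✓ → 390
hazmat_sum = 784 + 591 + 429 + 43 + 210 + 390 = 2447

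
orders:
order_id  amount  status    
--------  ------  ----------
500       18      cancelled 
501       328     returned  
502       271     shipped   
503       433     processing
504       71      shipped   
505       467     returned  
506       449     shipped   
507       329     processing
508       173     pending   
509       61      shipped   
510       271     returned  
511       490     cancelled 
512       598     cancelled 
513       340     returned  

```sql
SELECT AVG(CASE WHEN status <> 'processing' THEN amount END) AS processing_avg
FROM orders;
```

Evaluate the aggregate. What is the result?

294.75

order_id=500: ✓ → 18
order_id=501: ✓ → 328
order_id=502: ✓ → 271
order_id=503: ✗
order_id=504: ✓ → 71
order_id=505: ✓ → 467
order_id=506: ✓ → 449
order_id=507: ✗
order_id=508: ✓ → 173
order_id=509: ✓ → 61
order_id=510: ✓ → 271
order_id=511: ✓ → 490
order_id=512: ✓ → 598
order_id=513: ✓ → 340
processing_avg = (18 + 328 + 271 + 71 + 467 + 449 + 173 + 61 + 271 + 490 + 598 + 340) / 12 = 294.75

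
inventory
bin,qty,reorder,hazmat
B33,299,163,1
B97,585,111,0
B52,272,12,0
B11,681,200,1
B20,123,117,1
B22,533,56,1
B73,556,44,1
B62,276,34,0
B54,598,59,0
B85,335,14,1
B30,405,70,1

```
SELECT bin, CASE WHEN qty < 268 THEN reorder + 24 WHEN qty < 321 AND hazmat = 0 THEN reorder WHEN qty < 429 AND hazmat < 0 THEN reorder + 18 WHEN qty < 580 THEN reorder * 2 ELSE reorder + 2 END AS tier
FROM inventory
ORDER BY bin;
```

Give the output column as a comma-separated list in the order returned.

202, 141, 112, 140, 326, 12, 61, 34, 88, 28, 113

bin=B11: ELSE → 202
bin=B20: qty < 268 → 141
bin=B22: qty < 580 → 112
bin=B30: qty < 580 → 140
bin=B33: qty < 580 → 326
bin=B52: qty < 321 AND hazmat = 0 → 12
bin=B54: ELSE → 61
bin=B62: qty < 321 AND hazmat = 0 → 34
bin=B73: qty < 580 → 88
bin=B85: qty < 580 → 28
bin=B97: ELSE → 113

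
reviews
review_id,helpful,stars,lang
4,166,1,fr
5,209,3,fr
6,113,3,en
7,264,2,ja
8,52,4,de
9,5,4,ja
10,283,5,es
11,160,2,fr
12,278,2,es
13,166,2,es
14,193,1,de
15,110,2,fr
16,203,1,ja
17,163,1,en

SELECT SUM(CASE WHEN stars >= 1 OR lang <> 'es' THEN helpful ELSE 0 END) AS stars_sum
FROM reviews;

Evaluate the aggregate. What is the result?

2365

review_id=4: ✓ → 166
review_id=5: ✓ → 209
review_id=6: ✓ → 113
review_id=7: ✓ → 264
review_id=8: ✓ → 52
review_id=9: ✓ → 5
review_id=10: ✓ → 283
review_id=11: ✓ → 160
review_id=12: ✓ → 278
review_id=13: ✓ → 166
review_id=14: ✓ → 193
review_id=15: ✓ → 110
review_id=16: ✓ → 203
review_id=17: ✓ → 163
stars_sum = 166 + 209 + 113 + 264 + 52 + 5 + 283 + 160 + 278 + 166 + 193 + 110 + 203 + 163 = 2365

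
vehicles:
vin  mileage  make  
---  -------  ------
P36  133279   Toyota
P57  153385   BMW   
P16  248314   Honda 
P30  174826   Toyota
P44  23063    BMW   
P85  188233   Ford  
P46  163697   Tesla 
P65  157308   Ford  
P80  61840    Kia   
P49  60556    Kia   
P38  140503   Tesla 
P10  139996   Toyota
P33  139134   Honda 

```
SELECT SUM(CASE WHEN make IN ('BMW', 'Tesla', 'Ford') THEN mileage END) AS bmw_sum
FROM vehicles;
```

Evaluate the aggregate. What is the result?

826189

vin=P36: ✗
vin=P57: ✓ → 153385
vin=P16: ✗
vin=P30: ✗
vin=P44: ✓ → 23063
vin=P85: ✓ → 188233
vin=P46: ✓ → 163697
vin=P65: ✓ → 157308
vin=P80: ✗
vin=P49: ✗
vin=P38: ✓ → 140503
vin=P10: ✗
vin=P33: ✗
bmw_sum = 153385 + 23063 + 188233 + 163697 + 157308 + 140503 = 826189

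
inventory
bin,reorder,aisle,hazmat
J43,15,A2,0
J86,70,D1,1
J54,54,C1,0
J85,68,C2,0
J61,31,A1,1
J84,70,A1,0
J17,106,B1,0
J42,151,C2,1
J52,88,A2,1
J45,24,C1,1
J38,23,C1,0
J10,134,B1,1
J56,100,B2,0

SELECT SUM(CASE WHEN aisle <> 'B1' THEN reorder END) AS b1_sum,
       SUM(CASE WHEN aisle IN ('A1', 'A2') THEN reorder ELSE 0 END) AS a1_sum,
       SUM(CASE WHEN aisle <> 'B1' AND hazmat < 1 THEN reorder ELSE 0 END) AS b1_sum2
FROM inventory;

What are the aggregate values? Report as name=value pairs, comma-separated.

b1_sum=694, a1_sum=204, b1_sum2=330

[b1_sum: aisle <> 'B1']
bin=J43: ✓ → 15
bin=J86: ✓ → 70
bin=J54: ✓ → 54
bin=J85: ✓ → 68
bin=J61: ✓ → 31
bin=J84: ✓ → 70
bin=J17: ✗
bin=J42: ✓ → 151
bin=J52: ✓ → 88
bin=J45: ✓ → 24
bin=J38: ✓ → 23
bin=J10: ✗
bin=J56: ✓ → 100
b1_sum = 15 + 70 + 54 + 68 + 31 + 70 + 151 + 88 + 24 + 23 + 100 = 694
—
[a1_sum: aisle IN ('A1', 'A2')]
bin=J43: ✓ → 15
bin=J86: ✗
bin=J54: ✗
bin=J85: ✗
bin=J61: ✓ → 31
bin=J84: ✓ → 70
bin=J17: ✗
bin=J42: ✗
bin=J52: ✓ → 88
bin=J45: ✗
bin=J38: ✗
bin=J10: ✗
bin=J56: ✗
a1_sum = 15 + 31 + 70 + 88 = 204
—
[b1_sum2: aisle <> 'B1' AND hazmat < 1]
bin=J43: ✓ → 15
bin=J86: ✗
bin=J54: ✓ → 54
bin=J85: ✓ → 68
bin=J61: ✗
bin=J84: ✓ → 70
bin=J17: ✗
bin=J42: ✗
bin=J52: ✗
bin=J45: ✗
bin=J38: ✓ → 23
bin=J10: ✗
bin=J56: ✓ → 100
b1_sum2 = 15 + 54 + 68 + 70 + 23 + 100 = 330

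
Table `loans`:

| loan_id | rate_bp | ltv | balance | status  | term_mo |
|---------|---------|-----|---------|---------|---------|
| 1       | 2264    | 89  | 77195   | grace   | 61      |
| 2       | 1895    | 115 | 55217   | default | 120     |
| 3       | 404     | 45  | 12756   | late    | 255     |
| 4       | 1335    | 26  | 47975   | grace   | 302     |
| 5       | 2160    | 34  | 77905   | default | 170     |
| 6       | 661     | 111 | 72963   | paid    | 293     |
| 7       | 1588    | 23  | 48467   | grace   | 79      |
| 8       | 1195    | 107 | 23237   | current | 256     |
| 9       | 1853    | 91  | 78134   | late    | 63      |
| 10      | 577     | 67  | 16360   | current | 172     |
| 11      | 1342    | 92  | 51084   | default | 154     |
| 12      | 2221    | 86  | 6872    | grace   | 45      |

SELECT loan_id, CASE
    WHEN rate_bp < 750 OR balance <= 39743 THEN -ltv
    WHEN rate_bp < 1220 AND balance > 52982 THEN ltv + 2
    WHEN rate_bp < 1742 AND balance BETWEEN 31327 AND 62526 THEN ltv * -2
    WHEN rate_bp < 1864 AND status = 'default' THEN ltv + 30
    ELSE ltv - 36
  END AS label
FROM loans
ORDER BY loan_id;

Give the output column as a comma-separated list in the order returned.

loan_id=1: ELSE → 53
loan_id=2: ELSE → 79
loan_id=3: rate_bp < 750 OR balance <= 39743 → -45
loan_id=4: rate_bp < 1742 AND balance BETWEEN 31327 AND 62526 → -52
loan_id=5: ELSE → -2
loan_id=6: rate_bp < 750 OR balance <= 39743 → -111
loan_id=7: rate_bp < 1742 AND balance BETWEEN 31327 AND 62526 → -46
loan_id=8: rate_bp < 750 OR balance <= 39743 → -107
loan_id=9: ELSE → 55
loan_id=10: rate_bp < 750 OR balance <= 39743 → -67
loan_id=11: rate_bp < 1742 AND balance BETWEEN 31327 AND 62526 → -184
loan_id=12: rate_bp < 750 OR balance <= 39743 → -86

53, 79, -45, -52, -2, -111, -46, -107, 55, -67, -184, -86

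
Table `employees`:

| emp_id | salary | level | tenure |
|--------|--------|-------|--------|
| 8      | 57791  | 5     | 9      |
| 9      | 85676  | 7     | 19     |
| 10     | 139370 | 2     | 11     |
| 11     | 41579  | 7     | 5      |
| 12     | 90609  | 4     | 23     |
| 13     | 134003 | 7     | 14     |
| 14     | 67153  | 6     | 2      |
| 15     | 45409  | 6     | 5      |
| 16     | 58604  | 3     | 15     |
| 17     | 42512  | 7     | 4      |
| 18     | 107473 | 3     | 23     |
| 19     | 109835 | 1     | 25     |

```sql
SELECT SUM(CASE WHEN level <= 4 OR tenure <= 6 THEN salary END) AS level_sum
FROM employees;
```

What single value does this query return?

702544

emp_id=8: ✗
emp_id=9: ✗
emp_id=10: ✓ → 139370
emp_id=11: ✓ → 41579
emp_id=12: ✓ → 90609
emp_id=13: ✗
emp_id=14: ✓ → 67153
emp_id=15: ✓ → 45409
emp_id=16: ✓ → 58604
emp_id=17: ✓ → 42512
emp_id=18: ✓ → 107473
emp_id=19: ✓ → 109835
level_sum = 139370 + 41579 + 90609 + 67153 + 45409 + 58604 + 42512 + 107473 + 109835 = 702544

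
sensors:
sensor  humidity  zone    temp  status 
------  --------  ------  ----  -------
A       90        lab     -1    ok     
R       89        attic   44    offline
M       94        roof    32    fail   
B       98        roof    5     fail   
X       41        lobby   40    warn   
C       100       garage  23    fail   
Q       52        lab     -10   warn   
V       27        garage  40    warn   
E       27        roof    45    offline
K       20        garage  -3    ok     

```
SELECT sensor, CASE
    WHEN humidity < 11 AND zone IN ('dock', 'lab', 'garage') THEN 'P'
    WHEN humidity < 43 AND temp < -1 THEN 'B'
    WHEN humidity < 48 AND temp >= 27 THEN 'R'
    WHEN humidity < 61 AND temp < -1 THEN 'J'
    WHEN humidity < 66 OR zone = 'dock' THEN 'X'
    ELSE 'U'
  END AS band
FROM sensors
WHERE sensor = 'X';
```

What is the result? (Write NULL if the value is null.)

sensor = X: humidity=41, zone=lobby, temp=40, status=warn.
humidity < 11 AND zone IN ('dock', 'lab', 'garage') → false
humidity < 43 AND temp < -1 → false
humidity < 48 AND temp >= 27 → true → R

R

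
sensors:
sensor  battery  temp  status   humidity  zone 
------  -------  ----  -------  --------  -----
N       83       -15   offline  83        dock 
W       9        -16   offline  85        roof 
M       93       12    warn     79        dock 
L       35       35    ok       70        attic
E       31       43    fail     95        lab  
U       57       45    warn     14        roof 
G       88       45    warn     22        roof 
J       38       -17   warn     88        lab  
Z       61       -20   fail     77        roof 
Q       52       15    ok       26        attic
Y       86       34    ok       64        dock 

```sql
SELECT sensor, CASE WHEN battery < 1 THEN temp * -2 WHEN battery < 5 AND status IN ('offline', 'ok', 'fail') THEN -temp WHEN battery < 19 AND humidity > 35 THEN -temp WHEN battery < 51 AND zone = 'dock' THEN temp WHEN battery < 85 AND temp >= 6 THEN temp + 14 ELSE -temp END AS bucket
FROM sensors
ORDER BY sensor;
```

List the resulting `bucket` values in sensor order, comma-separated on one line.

sensor=E: battery < 85 AND temp >= 6 → 57
sensor=G: ELSE → -45
sensor=J: ELSE → 17
sensor=L: battery < 85 AND temp >= 6 → 49
sensor=M: ELSE → -12
sensor=N: ELSE → 15
sensor=Q: battery < 85 AND temp >= 6 → 29
sensor=U: battery < 85 AND temp >= 6 → 59
sensor=W: battery < 19 AND humidity > 35 → 16
sensor=Y: ELSE → -34
sensor=Z: ELSE → 20

57, -45, 17, 49, -12, 15, 29, 59, 16, -34, 20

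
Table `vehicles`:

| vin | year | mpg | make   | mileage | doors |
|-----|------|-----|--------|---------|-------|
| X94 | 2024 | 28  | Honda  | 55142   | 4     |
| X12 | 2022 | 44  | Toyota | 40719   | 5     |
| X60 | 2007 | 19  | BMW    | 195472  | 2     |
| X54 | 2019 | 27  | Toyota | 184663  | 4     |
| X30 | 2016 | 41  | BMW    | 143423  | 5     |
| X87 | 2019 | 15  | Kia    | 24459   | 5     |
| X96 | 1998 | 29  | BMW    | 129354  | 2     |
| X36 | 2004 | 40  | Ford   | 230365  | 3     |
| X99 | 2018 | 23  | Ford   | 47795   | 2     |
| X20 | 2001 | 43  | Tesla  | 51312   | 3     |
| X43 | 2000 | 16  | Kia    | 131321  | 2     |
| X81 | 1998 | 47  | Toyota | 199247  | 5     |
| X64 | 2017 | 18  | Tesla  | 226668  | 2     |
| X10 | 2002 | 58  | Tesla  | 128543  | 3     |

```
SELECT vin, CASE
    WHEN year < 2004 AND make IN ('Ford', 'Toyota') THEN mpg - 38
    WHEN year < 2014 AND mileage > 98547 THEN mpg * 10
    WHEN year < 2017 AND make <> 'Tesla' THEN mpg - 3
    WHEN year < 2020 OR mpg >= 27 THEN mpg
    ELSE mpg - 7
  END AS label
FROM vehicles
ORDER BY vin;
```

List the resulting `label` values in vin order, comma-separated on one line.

vin=X10: year < 2014 AND mileage > 98547 → 580
vin=X12: year < 2020 OR mpg >= 27 → 44
vin=X20: year < 2020 OR mpg >= 27 → 43
vin=X30: year < 2017 AND make <> 'Tesla' → 38
vin=X36: year < 2014 AND mileage > 98547 → 400
vin=X43: year < 2014 AND mileage > 98547 → 160
vin=X54: year < 2020 OR mpg >= 27 → 27
vin=X60: year < 2014 AND mileage > 98547 → 190
vin=X64: year < 2020 OR mpg >= 27 → 18
vin=X81: year < 2004 AND make IN ('Ford', 'Toyota') → 9
vin=X87: year < 2020 OR mpg >= 27 → 15
vin=X94: year < 2020 OR mpg >= 27 → 28
vin=X96: year < 2014 AND mileage > 98547 → 290
vin=X99: year < 2020 OR mpg >= 27 → 23

580, 44, 43, 38, 400, 160, 27, 190, 18, 9, 15, 28, 290, 23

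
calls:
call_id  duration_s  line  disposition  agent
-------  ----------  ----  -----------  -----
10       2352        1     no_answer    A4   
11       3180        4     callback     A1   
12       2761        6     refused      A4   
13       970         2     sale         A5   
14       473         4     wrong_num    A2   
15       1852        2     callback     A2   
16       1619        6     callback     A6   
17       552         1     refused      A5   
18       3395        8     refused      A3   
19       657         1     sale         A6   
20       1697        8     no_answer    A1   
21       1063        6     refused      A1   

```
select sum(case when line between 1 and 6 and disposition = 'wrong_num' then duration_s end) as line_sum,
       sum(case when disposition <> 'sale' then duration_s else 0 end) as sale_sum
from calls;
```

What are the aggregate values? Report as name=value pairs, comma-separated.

line_sum=473, sale_sum=18944

[line_sum: line between 1 and 6 and disposition = 'wrong_num']
call_id=10: ✗
call_id=11: ✗
call_id=12: ✗
call_id=13: ✗
call_id=14: ✓ → 473
call_id=15: ✗
call_id=16: ✗
call_id=17: ✗
call_id=18: ✗
call_id=19: ✗
call_id=20: ✗
call_id=21: ✗
line_sum = 473
—
[sale_sum: disposition <> 'sale']
call_id=10: ✓ → 2352
call_id=11: ✓ → 3180
call_id=12: ✓ → 2761
call_id=13: ✗
call_id=14: ✓ → 473
call_id=15: ✓ → 1852
call_id=16: ✓ → 1619
call_id=17: ✓ → 552
call_id=18: ✓ → 3395
call_id=19: ✗
call_id=20: ✓ → 1697
call_id=21: ✓ → 1063
sale_sum = 2352 + 3180 + 2761 + 473 + 1852 + 1619 + 552 + 3395 + 1697 + 1063 = 18944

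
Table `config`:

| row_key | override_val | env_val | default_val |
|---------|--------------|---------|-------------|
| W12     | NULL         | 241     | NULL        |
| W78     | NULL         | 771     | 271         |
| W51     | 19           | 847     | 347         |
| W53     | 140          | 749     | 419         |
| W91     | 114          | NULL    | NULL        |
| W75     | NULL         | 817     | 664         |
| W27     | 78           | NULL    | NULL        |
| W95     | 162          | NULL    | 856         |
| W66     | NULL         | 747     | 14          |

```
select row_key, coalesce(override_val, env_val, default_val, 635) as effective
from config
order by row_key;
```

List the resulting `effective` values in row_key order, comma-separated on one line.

row_key=W12: override_val=NULL, env_val=241 → 241
row_key=W27: override_val=78 → 78
row_key=W51: override_val=19 → 19
row_key=W53: override_val=140 → 140
row_key=W66: override_val=NULL, env_val=747 → 747
row_key=W75: override_val=NULL, env_val=817 → 817
row_key=W78: override_val=NULL, env_val=771 → 771
row_key=W91: override_val=114 → 114
row_key=W95: override_val=162 → 162

241, 78, 19, 140, 747, 817, 771, 114, 162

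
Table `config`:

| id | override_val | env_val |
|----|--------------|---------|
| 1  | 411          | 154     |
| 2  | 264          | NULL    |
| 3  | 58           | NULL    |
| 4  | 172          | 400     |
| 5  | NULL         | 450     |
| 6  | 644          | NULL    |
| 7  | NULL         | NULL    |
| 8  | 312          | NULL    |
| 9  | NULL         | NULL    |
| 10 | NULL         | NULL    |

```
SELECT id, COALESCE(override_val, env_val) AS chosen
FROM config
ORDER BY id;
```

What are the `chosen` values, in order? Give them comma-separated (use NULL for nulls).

id=1: override_val=411 → 411
id=2: override_val=264 → 264
id=3: override_val=58 → 58
id=4: override_val=172 → 172
id=5: override_val=NULL, env_val=450 → 450
id=6: override_val=644 → 644
id=7: override_val=NULL, env_val=NULL (all NULL) → NULL
id=8: override_val=312 → 312
id=9: override_val=NULL, env_val=NULL (all NULL) → NULL
id=10: override_val=NULL, env_val=NULL (all NULL) → NULL

411, 264, 58, 172, 450, 644, NULL, 312, NULL, NULL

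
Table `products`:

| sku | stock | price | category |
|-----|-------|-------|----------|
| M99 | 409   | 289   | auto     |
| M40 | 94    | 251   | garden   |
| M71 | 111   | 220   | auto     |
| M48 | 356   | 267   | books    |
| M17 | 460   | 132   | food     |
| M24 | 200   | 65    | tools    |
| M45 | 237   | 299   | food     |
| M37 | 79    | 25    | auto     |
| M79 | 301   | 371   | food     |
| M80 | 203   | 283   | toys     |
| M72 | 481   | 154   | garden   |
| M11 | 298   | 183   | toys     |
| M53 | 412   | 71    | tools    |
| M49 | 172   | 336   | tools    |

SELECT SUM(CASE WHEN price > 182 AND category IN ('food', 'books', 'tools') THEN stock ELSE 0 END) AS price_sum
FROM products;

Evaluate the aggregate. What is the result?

sku=M99: ✗
sku=M40: ✗
sku=M71: ✗
sku=M48: ✓ → 356
sku=M17: ✗
sku=M24: ✗
sku=M45: ✓ → 237
sku=M37: ✗
sku=M79: ✓ → 301
sku=M80: ✗
sku=M72: ✗
sku=M11: ✗
sku=M53: ✗
sku=M49: ✓ → 172
price_sum = 356 + 237 + 301 + 172 = 1066

1066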